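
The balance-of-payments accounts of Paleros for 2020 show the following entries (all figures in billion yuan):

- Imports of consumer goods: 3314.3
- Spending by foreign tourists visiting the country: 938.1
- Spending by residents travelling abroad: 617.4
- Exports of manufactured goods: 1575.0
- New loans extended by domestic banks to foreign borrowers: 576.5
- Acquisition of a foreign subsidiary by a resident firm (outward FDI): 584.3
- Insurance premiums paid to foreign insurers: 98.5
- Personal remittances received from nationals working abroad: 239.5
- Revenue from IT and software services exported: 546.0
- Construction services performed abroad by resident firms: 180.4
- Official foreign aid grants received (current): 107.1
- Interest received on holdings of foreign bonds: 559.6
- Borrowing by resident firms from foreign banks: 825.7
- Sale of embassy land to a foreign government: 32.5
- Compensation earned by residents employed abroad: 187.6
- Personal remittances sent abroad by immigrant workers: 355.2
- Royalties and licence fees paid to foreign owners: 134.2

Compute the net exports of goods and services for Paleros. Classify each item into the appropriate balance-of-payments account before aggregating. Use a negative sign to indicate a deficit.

Goods: 1575.0 - 3314.3 = -1739.3
Services: -98.5 + 546.0 + 938.1 + 180.4 - 617.4 - 134.2 = 814.4
Trade balance = -1739.3 + 814.4 = -924.9
(Excluded from the trade balance — financial account: new loans extended by domestic banks to foreign borrowers 576.5, acquisition of a foreign subsidiary by a resident firm (outward FDI) 584.3, borrowing by resident firms from foreign banks 825.7; secondary income: personal remittances received from nationals working abroad 239.5, official foreign aid grants received (current) 107.1, personal remittances sent abroad by immigrant workers 355.2; primary income: interest received on holdings of foreign bonds 559.6, compensation earned by residents employed abroad 187.6; capital account: sale of embassy land to a foreign government 32.5.)

-924.9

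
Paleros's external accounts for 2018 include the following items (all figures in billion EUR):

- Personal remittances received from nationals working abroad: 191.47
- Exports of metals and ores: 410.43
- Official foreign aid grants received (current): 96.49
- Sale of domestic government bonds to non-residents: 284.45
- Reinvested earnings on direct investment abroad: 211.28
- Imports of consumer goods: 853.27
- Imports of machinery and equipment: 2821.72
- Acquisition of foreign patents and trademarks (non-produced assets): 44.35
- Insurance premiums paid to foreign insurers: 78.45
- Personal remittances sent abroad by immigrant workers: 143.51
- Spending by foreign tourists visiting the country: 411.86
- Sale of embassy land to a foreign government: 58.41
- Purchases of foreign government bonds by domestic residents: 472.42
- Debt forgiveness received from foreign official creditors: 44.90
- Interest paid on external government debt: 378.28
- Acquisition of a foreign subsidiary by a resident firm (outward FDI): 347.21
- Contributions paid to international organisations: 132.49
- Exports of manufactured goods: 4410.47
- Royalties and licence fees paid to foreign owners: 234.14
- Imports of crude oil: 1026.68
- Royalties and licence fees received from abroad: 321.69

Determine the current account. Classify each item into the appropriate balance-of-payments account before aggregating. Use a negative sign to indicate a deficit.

Goods: -1026.68 - 853.27 - 2821.72 + 410.43 + 4410.47 = 119.23
Services: 411.86 - 78.45 - 234.14 + 321.69 = 420.96
Primary income: -378.28 + 211.28 = -167.00
Secondary income: 191.47 - 143.51 + 96.49 - 132.49 = 11.96
Current account = 119.23 + 420.96 + (-167.00) + 11.96 = 385.15
(Excluded from the current account — financial account: sale of domestic government bonds to non-residents 284.45, purchases of foreign government bonds by domestic residents 472.42, acquisition of a foreign subsidiary by a resident firm (outward FDI) 347.21; capital account: acquisition of foreign patents and trademarks (non-produced assets) 44.35, sale of embassy land to a foreign government 58.41, debt forgiveness received from foreign official creditors 44.90.)

385.15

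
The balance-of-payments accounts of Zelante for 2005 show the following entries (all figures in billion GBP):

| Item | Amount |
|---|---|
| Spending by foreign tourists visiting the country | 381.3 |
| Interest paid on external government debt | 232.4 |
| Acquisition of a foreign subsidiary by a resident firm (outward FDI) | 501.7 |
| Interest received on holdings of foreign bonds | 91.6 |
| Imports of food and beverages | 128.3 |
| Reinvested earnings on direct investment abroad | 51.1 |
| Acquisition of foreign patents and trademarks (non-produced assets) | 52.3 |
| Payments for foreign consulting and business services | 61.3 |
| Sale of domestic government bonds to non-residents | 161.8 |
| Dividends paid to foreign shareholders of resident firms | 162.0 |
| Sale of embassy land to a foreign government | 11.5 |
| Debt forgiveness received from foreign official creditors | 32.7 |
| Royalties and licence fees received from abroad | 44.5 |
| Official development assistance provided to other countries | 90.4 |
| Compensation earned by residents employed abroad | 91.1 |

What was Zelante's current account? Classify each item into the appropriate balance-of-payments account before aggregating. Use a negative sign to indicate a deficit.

-14.8

Goods: -128.3
Services: 381.3 - 61.3 + 44.5 = 364.5
Primary income: -162.0 + 91.1 + 91.6 + 51.1 - 232.4 = -160.6
Secondary income: -90.4
Current account = (-128.3) + 364.5 + (-160.6) + (-90.4) = -14.8
(Excluded from the current account — financial account: acquisition of a foreign subsidiary by a resident firm (outward FDI) 501.7, sale of domestic government bonds to non-residents 161.8; capital account: acquisition of foreign patents and trademarks (non-produced assets) 52.3, sale of embassy land to a foreign government 11.5, debt forgiveness received from foreign official creditors 32.7.)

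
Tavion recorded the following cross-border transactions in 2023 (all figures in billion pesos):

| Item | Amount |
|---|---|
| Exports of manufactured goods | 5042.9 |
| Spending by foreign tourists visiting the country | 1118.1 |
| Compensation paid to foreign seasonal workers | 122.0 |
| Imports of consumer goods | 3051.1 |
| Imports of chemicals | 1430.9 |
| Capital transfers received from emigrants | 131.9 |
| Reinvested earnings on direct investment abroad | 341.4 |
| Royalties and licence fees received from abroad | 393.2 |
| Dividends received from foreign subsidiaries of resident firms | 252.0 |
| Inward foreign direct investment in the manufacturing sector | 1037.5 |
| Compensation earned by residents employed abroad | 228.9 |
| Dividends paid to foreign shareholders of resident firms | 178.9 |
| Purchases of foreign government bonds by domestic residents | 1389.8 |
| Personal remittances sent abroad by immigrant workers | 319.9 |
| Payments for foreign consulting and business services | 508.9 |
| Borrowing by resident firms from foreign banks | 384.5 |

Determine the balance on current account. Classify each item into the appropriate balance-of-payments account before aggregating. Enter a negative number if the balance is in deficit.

1764.8

Goods: -1430.9 + 5042.9 - 3051.1 = 560.9
Services: -508.9 + 393.2 + 1118.1 = 1002.4
Primary income: 228.9 + 252.0 + 341.4 - 122.0 - 178.9 = 521.4
Secondary income: -319.9
Current account = 560.9 + 1002.4 + 521.4 + (-319.9) = 1764.8
(Excluded from the current account — capital account: capital transfers received from emigrants 131.9; financial account: inward foreign direct investment in the manufacturing sector 1037.5, purchases of foreign government bonds by domestic residents 1389.8, borrowing by resident firms from foreign banks 384.5.)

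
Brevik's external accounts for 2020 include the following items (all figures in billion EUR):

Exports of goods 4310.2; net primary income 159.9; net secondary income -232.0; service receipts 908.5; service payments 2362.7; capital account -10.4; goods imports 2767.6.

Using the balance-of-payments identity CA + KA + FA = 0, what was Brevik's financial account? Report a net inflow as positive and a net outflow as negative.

-5.9

Goods balance = 4310.2 - 2767.6 = 1542.6
Services balance = 908.5 - 2362.7 = -1454.2
Trade balance (goods + services) = 1542.6 + (-1454.2) = 88.4
Net primary income = 159.9
Net secondary income = -232.0
Current account = 88.4 + 159.9 + (-232.0) = 16.3
Financial account = -(16.3 + (-10.4)) = -5.9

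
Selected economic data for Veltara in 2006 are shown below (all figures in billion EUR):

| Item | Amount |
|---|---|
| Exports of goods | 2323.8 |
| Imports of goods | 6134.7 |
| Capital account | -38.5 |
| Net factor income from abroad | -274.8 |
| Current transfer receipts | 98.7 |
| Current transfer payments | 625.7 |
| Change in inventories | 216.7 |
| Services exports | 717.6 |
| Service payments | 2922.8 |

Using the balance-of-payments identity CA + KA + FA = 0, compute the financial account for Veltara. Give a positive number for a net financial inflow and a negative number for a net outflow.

Goods balance = 2323.8 - 6134.7 = -3810.9
Services balance = 717.6 - 2922.8 = -2205.2
Trade balance (goods + services) = -3810.9 + (-2205.2) = -6016.1
Net primary income = -274.8
Net secondary income = 98.7 - 625.7 = -527.0
Current account = -6016.1 + (-274.8) + (-527.0) = -6817.9
Financial account = -(-6817.9 + (-38.5)) = 6856.4

6856.4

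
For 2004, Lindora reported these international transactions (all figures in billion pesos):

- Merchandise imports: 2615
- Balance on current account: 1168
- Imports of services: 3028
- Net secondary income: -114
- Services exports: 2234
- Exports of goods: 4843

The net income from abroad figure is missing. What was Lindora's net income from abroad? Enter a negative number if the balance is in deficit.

Current account = goods balance + services balance + net primary income + net secondary income
Sum of the known components = 1320
Net income from abroad = CA - (known components) = 1168 - 1320 = -152

-152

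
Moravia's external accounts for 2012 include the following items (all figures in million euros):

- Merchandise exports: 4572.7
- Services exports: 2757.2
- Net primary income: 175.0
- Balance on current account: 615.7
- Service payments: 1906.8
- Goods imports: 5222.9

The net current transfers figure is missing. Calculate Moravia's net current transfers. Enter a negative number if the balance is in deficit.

Current account = goods balance + services balance + net primary income + net secondary income
Sum of the known components = 375.2
Net current transfers = CA - (known components) = 615.7 - 375.2 = 240.5

240.5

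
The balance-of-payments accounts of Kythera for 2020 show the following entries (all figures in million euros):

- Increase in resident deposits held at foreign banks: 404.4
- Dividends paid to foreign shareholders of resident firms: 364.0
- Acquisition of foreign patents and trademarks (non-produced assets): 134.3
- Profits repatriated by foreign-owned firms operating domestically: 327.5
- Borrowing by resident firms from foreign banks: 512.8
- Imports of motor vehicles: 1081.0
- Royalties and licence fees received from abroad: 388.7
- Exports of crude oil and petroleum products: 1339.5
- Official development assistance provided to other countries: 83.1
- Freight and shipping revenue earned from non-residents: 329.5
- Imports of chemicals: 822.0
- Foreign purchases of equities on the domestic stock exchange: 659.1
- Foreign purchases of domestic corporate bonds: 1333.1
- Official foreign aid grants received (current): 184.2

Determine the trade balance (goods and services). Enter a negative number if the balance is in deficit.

Goods: -822.0 + 1339.5 - 1081.0 = -563.5
Services: 388.7 + 329.5 = 718.2
Trade balance = -563.5 + 718.2 = 154.7
(Excluded from the trade balance — financial account: increase in resident deposits held at foreign banks 404.4, borrowing by resident firms from foreign banks 512.8, foreign purchases of equities on the domestic stock exchange 659.1, foreign purchases of domestic corporate bonds 1333.1; primary income: dividends paid to foreign shareholders of resident firms 364.0, profits repatriated by foreign-owned firms operating domestically 327.5; capital account: acquisition of foreign patents and trademarks (non-produced assets) 134.3; secondary income: official development assistance provided to other countries 83.1, official foreign aid grants received (current) 184.2.)

154.7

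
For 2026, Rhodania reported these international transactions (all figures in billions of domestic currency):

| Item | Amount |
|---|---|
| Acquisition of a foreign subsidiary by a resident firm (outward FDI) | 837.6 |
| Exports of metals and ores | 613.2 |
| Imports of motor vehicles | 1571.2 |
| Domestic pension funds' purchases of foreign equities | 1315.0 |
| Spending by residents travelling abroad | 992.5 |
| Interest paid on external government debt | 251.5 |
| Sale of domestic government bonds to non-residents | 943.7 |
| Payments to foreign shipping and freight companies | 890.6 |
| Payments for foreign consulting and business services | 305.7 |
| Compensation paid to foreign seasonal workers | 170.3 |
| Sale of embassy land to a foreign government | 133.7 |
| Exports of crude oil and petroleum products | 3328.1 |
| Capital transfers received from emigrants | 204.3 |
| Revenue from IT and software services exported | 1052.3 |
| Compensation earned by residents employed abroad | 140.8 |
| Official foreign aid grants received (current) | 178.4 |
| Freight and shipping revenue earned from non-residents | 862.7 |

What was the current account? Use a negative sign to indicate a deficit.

1993.7

Goods: -1571.2 + 3328.1 + 613.2 = 2370.1
Services: -992.5 + 1052.3 + 862.7 - 305.7 - 890.6 = -273.8
Primary income: -170.3 - 251.5 + 140.8 = -281.0
Secondary income: 178.4
Current account = 2370.1 + (-273.8) + (-281.0) + 178.4 = 1993.7
(Excluded from the current account — financial account: acquisition of a foreign subsidiary by a resident firm (outward FDI) 837.6, domestic pension funds' purchases of foreign equities 1315.0, sale of domestic government bonds to non-residents 943.7; capital account: sale of embassy land to a foreign government 133.7, capital transfers received from emigrants 204.3.)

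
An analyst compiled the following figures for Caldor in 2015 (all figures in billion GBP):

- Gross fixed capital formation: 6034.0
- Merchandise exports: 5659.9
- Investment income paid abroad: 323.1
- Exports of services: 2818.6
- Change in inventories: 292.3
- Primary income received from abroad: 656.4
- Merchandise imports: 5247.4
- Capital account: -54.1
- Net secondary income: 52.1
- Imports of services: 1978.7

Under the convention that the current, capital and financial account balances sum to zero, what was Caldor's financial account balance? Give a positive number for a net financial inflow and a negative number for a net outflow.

Goods balance = 5659.9 - 5247.4 = 412.5
Services balance = 2818.6 - 1978.7 = 839.9
Trade balance (goods + services) = 412.5 + 839.9 = 1252.4
Net primary income = 656.4 - 323.1 = 333.3
Net secondary income = 52.1
Current account = 1252.4 + 333.3 + 52.1 = 1637.8
Financial account = -(1637.8 + (-54.1)) = -1583.7

-1583.7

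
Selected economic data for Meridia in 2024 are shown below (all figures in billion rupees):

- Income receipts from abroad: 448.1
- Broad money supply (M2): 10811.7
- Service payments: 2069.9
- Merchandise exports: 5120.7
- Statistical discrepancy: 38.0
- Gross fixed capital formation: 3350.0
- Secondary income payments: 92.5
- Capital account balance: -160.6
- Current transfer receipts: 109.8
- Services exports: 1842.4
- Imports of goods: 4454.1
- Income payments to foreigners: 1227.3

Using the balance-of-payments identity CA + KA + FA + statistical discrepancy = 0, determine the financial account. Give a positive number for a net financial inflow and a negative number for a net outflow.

Goods balance = 5120.7 - 4454.1 = 666.6
Services balance = 1842.4 - 2069.9 = -227.5
Trade balance (goods + services) = 666.6 + (-227.5) = 439.1
Net primary income = 448.1 - 1227.3 = -779.2
Net secondary income = 109.8 - 92.5 = 17.3
Current account = 439.1 + (-779.2) + 17.3 = -322.8
Financial account = -(-322.8 + (-160.6) + 38.0) = 445.4

445.4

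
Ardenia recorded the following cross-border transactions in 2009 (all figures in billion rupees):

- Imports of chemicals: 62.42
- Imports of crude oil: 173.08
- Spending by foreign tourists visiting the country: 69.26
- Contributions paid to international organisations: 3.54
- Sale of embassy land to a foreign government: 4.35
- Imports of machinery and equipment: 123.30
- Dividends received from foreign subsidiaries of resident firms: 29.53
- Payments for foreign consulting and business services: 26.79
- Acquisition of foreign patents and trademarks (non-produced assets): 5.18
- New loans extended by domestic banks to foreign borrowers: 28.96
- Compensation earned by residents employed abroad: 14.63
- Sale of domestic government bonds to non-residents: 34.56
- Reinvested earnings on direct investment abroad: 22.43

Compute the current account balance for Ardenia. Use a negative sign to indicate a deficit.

-253.28

Goods: -173.08 - 62.42 - 123.30 = -358.80
Services: -26.79 + 69.26 = 42.47
Primary income: 22.43 + 14.63 + 29.53 = 66.59
Secondary income: -3.54
Current account = (-358.80) + 42.47 + 66.59 + (-3.54) = -253.28
(Excluded from the current account — capital account: sale of embassy land to a foreign government 4.35, acquisition of foreign patents and trademarks (non-produced assets) 5.18; financial account: new loans extended by domestic banks to foreign borrowers 28.96, sale of domestic government bonds to non-residents 34.56.)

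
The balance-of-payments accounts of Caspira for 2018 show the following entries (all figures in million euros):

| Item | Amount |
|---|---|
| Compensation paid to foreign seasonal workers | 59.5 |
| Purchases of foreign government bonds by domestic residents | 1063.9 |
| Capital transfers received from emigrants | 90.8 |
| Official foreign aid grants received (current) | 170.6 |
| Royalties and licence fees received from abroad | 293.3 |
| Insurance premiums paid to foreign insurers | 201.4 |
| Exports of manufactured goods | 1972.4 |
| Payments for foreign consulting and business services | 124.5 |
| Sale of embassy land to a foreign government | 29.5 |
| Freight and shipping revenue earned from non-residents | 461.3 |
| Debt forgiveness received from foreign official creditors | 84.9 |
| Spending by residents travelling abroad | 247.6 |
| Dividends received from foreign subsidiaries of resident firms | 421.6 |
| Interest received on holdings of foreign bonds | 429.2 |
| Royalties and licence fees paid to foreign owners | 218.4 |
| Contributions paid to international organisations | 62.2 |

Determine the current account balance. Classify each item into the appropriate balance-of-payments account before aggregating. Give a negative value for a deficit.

Goods: 1972.4
Services: 293.3 - 201.4 - 247.6 - 218.4 - 124.5 + 461.3 = -37.3
Primary income: 421.6 + 429.2 - 59.5 = 791.3
Secondary income: 170.6 - 62.2 = 108.4
Current account = 1972.4 + (-37.3) + 791.3 + 108.4 = 2834.8
(Excluded from the current account — financial account: purchases of foreign government bonds by domestic residents 1063.9; capital account: capital transfers received from emigrants 90.8, sale of embassy land to a foreign government 29.5, debt forgiveness received from foreign official creditors 84.9.)

2834.8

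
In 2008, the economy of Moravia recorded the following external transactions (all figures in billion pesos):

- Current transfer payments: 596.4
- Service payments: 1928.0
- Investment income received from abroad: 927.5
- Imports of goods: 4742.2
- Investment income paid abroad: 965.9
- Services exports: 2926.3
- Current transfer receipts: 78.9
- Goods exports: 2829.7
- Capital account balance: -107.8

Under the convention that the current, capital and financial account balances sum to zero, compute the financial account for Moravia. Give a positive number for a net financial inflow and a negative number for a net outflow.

Goods balance = 2829.7 - 4742.2 = -1912.5
Services balance = 2926.3 - 1928.0 = 998.3
Trade balance (goods + services) = -1912.5 + 998.3 = -914.2
Net primary income = 927.5 - 965.9 = -38.4
Net secondary income = 78.9 - 596.4 = -517.5
Current account = -914.2 + (-38.4) + (-517.5) = -1470.1
Financial account = -(-1470.1 + (-107.8)) = 1577.9

1577.9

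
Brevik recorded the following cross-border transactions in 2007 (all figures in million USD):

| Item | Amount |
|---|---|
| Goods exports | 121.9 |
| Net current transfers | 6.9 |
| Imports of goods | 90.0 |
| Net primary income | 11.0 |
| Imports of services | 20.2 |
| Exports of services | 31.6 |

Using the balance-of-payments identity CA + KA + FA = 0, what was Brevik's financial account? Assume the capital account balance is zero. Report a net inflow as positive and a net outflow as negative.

Goods balance = 121.9 - 90.0 = 31.9
Services balance = 31.6 - 20.2 = 11.4
Trade balance (goods + services) = 31.9 + 11.4 = 43.3
Net primary income = 11.0
Net secondary income = 6.9
Current account = 43.3 + 11.0 + 6.9 = 61.2
Financial account = -(61.2) = -61.2

-61.2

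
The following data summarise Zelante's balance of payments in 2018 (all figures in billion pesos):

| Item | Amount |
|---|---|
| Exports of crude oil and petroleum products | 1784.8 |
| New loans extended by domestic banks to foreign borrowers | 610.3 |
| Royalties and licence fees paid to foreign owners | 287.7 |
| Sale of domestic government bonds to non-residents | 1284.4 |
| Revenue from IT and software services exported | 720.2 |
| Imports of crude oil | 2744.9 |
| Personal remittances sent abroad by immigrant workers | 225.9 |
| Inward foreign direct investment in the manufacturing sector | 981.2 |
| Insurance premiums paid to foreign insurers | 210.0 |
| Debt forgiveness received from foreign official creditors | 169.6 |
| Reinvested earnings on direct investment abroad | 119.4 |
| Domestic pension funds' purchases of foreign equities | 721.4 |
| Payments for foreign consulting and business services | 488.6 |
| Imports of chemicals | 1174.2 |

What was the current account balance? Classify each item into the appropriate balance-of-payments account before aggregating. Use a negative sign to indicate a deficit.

Goods: 1784.8 - 1174.2 - 2744.9 = -2134.3
Services: -287.7 - 488.6 + 720.2 - 210.0 = -266.1
Primary income: 119.4
Secondary income: -225.9
Current account = (-2134.3) + (-266.1) + 119.4 + (-225.9) = -2506.9
(Excluded from the current account — financial account: new loans extended by domestic banks to foreign borrowers 610.3, sale of domestic government bonds to non-residents 1284.4, inward foreign direct investment in the manufacturing sector 981.2, domestic pension funds' purchases of foreign equities 721.4; capital account: debt forgiveness received from foreign official creditors 169.6.)

-2506.9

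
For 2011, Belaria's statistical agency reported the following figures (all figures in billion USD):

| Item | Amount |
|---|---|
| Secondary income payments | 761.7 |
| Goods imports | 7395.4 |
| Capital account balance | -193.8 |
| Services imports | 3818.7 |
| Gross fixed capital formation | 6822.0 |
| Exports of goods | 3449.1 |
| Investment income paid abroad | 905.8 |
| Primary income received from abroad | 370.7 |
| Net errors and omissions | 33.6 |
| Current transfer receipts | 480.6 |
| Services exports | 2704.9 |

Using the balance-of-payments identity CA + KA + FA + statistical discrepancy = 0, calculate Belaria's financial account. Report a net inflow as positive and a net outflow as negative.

6036.5

Goods balance = 3449.1 - 7395.4 = -3946.3
Services balance = 2704.9 - 3818.7 = -1113.8
Trade balance (goods + services) = -3946.3 + (-1113.8) = -5060.1
Net primary income = 370.7 - 905.8 = -535.1
Net secondary income = 480.6 - 761.7 = -281.1
Current account = -5060.1 + (-535.1) + (-281.1) = -5876.3
Financial account = -(-5876.3 + (-193.8) + 33.6) = 6036.5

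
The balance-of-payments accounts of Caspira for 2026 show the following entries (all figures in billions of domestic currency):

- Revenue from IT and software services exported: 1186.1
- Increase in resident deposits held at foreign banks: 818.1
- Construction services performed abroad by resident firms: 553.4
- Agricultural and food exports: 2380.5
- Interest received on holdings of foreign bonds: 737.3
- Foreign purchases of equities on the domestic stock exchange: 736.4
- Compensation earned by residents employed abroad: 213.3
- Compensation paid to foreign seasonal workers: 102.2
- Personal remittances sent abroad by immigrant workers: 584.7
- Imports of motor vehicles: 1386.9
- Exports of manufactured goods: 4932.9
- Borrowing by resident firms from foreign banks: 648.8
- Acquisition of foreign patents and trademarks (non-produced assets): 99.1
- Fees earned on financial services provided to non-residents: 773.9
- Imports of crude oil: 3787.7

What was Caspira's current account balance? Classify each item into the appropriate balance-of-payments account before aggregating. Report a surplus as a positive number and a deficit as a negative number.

4915.9

Goods: -1386.9 - 3787.7 + 2380.5 + 4932.9 = 2138.8
Services: 773.9 + 553.4 + 1186.1 = 2513.4
Primary income: -102.2 + 737.3 + 213.3 = 848.4
Secondary income: -584.7
Current account = 2138.8 + 2513.4 + 848.4 + (-584.7) = 4915.9
(Excluded from the current account — financial account: increase in resident deposits held at foreign banks 818.1, foreign purchases of equities on the domestic stock exchange 736.4, borrowing by resident firms from foreign banks 648.8; capital account: acquisition of foreign patents and trademarks (non-produced assets) 99.1.)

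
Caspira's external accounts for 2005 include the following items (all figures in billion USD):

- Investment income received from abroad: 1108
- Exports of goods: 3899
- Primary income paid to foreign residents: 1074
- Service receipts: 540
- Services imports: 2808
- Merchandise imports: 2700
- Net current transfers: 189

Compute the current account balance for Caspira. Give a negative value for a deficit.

-846

Goods balance = 3899 - 2700 = 1199
Services balance = 540 - 2808 = -2268
Trade balance (goods + services) = 1199 + (-2268) = -1069
Net primary income = 1108 - 1074 = 34
Net secondary income = 189
Current account = -1069 + 34 + 189 = -846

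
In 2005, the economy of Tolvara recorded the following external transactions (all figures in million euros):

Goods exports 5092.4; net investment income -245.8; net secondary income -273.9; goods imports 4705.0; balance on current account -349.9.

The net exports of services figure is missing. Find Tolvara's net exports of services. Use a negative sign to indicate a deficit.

-217.6

Current account = goods balance + services balance + net primary income + net secondary income
Sum of the known components = -132.3
Net exports of services = CA - (known components) = -349.9 - (-132.3) = -217.6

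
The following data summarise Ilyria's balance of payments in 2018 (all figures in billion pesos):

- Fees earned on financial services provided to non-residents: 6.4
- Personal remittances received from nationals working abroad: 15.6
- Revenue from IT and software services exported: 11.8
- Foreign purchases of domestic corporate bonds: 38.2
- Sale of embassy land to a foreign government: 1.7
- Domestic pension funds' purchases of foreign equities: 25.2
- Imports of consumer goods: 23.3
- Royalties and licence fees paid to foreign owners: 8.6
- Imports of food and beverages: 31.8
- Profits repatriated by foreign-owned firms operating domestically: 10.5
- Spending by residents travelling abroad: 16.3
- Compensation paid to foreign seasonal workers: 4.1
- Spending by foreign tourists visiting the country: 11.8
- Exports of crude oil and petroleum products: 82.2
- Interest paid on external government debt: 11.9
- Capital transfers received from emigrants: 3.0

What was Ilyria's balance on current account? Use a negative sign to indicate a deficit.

Goods: 82.2 - 31.8 - 23.3 = 27.1
Services: -16.3 + 6.4 + 11.8 + 11.8 - 8.6 = 5.1
Primary income: -4.1 - 11.9 - 10.5 = -26.5
Secondary income: 15.6
Current account = 27.1 + 5.1 + (-26.5) + 15.6 = 21.3
(Excluded from the current account — financial account: foreign purchases of domestic corporate bonds 38.2, domestic pension funds' purchases of foreign equities 25.2; capital account: sale of embassy land to a foreign government 1.7, capital transfers received from emigrants 3.0.)

21.3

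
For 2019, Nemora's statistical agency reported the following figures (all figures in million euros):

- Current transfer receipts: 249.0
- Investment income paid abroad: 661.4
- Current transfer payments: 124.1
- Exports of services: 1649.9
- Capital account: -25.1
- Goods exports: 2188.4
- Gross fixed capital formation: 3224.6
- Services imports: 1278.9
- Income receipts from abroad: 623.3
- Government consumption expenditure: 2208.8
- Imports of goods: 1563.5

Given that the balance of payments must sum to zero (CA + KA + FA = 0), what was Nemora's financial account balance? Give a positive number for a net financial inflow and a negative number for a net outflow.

-1057.6

Goods balance = 2188.4 - 1563.5 = 624.9
Services balance = 1649.9 - 1278.9 = 371.0
Trade balance (goods + services) = 624.9 + 371.0 = 995.9
Net primary income = 623.3 - 661.4 = -38.1
Net secondary income = 249.0 - 124.1 = 124.9
Current account = 995.9 + (-38.1) + 124.9 = 1082.7
Financial account = -(1082.7 + (-25.1)) = -1057.6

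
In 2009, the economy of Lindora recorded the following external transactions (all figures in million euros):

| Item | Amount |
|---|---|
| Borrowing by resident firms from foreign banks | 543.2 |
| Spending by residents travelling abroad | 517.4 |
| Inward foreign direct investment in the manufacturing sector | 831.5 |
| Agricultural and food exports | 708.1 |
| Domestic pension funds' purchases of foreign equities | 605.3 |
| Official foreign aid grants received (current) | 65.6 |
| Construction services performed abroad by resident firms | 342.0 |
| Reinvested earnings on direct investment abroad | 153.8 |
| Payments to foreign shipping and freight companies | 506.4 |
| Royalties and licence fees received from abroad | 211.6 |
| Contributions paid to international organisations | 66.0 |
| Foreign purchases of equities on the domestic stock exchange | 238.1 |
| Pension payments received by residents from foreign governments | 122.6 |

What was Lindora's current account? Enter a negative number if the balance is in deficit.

Goods: 708.1
Services: -506.4 - 517.4 + 342.0 + 211.6 = -470.2
Primary income: 153.8
Secondary income: 65.6 - 66.0 + 122.6 = 122.2
Current account = 708.1 + (-470.2) + 153.8 + 122.2 = 513.9
(Excluded from the current account — financial account: borrowing by resident firms from foreign banks 543.2, inward foreign direct investment in the manufacturing sector 831.5, domestic pension funds' purchases of foreign equities 605.3, foreign purchases of equities on the domestic stock exchange 238.1.)

513.9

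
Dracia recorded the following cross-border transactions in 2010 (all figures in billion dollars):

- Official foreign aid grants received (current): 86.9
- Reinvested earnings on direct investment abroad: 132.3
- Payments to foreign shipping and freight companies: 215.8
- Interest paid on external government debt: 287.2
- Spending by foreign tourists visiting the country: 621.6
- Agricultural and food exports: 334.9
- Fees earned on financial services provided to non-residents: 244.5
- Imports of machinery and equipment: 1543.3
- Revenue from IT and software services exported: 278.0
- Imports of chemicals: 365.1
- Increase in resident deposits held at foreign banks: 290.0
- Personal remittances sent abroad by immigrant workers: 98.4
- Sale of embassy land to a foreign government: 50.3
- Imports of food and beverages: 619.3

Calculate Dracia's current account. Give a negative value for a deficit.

Goods: -619.3 + 334.9 - 365.1 - 1543.3 = -2192.8
Services: 244.5 + 278.0 - 215.8 + 621.6 = 928.3
Primary income: 132.3 - 287.2 = -154.9
Secondary income: 86.9 - 98.4 = -11.5
Current account = (-2192.8) + 928.3 + (-154.9) + (-11.5) = -1430.9
(Excluded from the current account — financial account: increase in resident deposits held at foreign banks 290.0; capital account: sale of embassy land to a foreign government 50.3.)

-1430.9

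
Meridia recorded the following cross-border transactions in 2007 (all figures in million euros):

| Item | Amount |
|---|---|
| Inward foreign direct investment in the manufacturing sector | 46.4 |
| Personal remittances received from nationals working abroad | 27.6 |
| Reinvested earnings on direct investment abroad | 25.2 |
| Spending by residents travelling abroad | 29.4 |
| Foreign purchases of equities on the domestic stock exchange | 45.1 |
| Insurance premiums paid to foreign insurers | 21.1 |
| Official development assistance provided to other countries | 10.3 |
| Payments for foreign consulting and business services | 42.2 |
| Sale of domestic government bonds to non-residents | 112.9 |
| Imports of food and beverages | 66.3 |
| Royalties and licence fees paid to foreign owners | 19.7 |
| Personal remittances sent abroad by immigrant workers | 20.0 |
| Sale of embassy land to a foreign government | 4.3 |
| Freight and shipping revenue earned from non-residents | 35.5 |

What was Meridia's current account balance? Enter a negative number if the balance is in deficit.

-120.7

Goods: -66.3
Services: -42.2 - 21.1 + 35.5 - 19.7 - 29.4 = -76.9
Primary income: 25.2
Secondary income: 27.6 - 20.0 - 10.3 = -2.7
Current account = (-66.3) + (-76.9) + 25.2 + (-2.7) = -120.7
(Excluded from the current account — financial account: inward foreign direct investment in the manufacturing sector 46.4, foreign purchases of equities on the domestic stock exchange 45.1, sale of domestic government bonds to non-residents 112.9; capital account: sale of embassy land to a foreign government 4.3.)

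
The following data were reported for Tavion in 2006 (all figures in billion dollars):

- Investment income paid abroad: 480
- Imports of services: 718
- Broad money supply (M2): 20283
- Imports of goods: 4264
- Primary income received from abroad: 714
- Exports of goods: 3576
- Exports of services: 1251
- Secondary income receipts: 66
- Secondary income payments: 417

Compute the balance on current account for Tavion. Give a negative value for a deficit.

Goods balance = 3576 - 4264 = -688
Services balance = 1251 - 718 = 533
Trade balance (goods + services) = -688 + 533 = -155
Net primary income = 714 - 480 = 234
Net secondary income = 66 - 417 = -351
Current account = -155 + 234 + (-351) = -272

-272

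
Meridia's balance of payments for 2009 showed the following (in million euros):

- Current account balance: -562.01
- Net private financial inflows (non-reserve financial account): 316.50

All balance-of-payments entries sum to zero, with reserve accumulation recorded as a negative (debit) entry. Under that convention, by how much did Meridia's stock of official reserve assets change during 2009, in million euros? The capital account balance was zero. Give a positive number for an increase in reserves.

Official reserve transactions balance = -((-562.01) + 316.50) = 245.51
An accumulation of reserves is recorded as a debit (negative entry), so the change in the stock of reserves is the negative of that balance.
Change in official reserves = -(245.51) = -245.51

-245.51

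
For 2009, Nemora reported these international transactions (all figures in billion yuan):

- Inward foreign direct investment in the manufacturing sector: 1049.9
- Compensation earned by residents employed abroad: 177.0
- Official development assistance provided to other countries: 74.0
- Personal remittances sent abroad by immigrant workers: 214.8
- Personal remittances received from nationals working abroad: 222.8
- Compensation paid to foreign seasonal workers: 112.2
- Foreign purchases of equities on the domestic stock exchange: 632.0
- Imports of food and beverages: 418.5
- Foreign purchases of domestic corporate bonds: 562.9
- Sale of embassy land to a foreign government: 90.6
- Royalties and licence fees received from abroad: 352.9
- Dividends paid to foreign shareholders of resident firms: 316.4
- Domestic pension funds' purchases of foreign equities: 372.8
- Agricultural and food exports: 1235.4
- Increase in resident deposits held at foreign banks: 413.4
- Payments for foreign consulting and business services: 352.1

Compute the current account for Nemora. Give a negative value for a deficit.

Goods: 1235.4 - 418.5 = 816.9
Services: 352.9 - 352.1 = 0.8
Primary income: 177.0 - 316.4 - 112.2 = -251.6
Secondary income: -74.0 + 222.8 - 214.8 = -66.0
Current account = 816.9 + 0.8 + (-251.6) + (-66.0) = 500.1
(Excluded from the current account — financial account: inward foreign direct investment in the manufacturing sector 1049.9, foreign purchases of equities on the domestic stock exchange 632.0, foreign purchases of domestic corporate bonds 562.9, domestic pension funds' purchases of foreign equities 372.8, increase in resident deposits held at foreign banks 413.4; capital account: sale of embassy land to a foreign government 90.6.)

500.1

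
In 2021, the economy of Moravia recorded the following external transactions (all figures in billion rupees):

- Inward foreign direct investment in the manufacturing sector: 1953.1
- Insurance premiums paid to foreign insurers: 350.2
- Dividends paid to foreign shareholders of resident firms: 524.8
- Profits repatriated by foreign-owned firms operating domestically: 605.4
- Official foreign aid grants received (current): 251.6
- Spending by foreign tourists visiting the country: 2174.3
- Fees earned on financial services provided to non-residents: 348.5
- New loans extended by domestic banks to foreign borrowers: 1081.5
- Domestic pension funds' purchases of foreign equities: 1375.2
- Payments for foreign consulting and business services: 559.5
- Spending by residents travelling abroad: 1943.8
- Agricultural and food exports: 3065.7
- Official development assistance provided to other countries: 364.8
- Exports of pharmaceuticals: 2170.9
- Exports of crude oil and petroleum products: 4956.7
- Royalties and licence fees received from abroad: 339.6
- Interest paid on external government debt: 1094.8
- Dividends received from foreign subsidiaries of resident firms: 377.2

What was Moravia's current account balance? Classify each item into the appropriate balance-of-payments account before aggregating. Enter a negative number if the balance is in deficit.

8241.2

Goods: 2170.9 + 4956.7 + 3065.7 = 10193.3
Services: -350.2 - 1943.8 + 339.6 + 2174.3 - 559.5 + 348.5 = 8.9
Primary income: -1094.8 - 605.4 + 377.2 - 524.8 = -1847.8
Secondary income: -364.8 + 251.6 = -113.2
Current account = 10193.3 + 8.9 + (-1847.8) + (-113.2) = 8241.2
(Excluded from the current account — financial account: inward foreign direct investment in the manufacturing sector 1953.1, new loans extended by domestic banks to foreign borrowers 1081.5, domestic pension funds' purchases of foreign equities 1375.2.)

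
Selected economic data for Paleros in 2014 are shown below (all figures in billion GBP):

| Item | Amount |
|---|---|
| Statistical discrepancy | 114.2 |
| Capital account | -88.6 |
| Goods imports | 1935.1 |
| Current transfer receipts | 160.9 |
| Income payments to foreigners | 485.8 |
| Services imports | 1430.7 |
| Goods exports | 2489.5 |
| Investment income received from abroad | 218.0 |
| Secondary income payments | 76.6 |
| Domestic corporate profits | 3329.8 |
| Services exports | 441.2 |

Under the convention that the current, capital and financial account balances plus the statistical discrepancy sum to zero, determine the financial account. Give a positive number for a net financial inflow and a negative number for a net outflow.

Goods balance = 2489.5 - 1935.1 = 554.4
Services balance = 441.2 - 1430.7 = -989.5
Trade balance (goods + services) = 554.4 + (-989.5) = -435.1
Net primary income = 218.0 - 485.8 = -267.8
Net secondary income = 160.9 - 76.6 = 84.3
Current account = -435.1 + (-267.8) + 84.3 = -618.6
Financial account = -(-618.6 + (-88.6) + 114.2) = 593.0

593.0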